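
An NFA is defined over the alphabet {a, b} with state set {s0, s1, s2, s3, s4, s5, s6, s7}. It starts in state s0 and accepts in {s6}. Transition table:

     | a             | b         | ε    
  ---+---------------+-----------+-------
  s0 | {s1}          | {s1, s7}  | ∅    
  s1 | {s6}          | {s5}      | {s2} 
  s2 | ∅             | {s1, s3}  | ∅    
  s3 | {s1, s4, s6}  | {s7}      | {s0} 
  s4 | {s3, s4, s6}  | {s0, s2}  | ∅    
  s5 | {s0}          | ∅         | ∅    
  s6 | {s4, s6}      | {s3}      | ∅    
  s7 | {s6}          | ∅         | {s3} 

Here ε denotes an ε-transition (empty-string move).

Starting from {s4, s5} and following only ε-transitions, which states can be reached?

Begin with {s4, s5}.
No ε-moves leave this set, so the closure equals the set itself.

{s4, s5}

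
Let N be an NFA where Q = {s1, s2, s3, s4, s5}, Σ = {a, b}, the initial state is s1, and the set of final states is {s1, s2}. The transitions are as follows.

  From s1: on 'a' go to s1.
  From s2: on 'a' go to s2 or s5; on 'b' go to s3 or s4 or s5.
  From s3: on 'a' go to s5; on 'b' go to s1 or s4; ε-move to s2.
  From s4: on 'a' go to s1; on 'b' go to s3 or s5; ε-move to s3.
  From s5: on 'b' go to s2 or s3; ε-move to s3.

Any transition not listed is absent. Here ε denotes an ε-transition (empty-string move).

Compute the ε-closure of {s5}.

{s2, s3, s5}

Begin with {s5}.
ε-move s5 → s3; add s3.
ε-move s3 → s2; add s2.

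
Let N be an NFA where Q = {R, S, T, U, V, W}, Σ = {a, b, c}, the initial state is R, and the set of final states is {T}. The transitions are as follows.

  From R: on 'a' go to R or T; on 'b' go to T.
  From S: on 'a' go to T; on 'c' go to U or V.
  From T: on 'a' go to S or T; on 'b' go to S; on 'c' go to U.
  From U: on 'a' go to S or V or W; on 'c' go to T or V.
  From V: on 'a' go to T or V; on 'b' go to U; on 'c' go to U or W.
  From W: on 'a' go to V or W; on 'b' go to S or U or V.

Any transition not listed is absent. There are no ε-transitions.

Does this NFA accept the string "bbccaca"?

Yes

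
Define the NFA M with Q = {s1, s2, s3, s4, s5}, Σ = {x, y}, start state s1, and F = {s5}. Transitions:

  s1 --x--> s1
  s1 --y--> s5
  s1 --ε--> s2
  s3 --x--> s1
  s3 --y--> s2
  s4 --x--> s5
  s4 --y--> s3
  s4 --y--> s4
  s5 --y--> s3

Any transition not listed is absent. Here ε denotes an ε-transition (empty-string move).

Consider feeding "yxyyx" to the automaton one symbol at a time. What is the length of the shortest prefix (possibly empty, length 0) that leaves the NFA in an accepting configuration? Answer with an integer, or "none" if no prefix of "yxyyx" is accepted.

1

Start: ε-closure({s1}) = {s1, s2}.
Read 'y': s1→{s5}, s2→∅; now {s5}.
None of the earlier sets intersect F, but {s5} does.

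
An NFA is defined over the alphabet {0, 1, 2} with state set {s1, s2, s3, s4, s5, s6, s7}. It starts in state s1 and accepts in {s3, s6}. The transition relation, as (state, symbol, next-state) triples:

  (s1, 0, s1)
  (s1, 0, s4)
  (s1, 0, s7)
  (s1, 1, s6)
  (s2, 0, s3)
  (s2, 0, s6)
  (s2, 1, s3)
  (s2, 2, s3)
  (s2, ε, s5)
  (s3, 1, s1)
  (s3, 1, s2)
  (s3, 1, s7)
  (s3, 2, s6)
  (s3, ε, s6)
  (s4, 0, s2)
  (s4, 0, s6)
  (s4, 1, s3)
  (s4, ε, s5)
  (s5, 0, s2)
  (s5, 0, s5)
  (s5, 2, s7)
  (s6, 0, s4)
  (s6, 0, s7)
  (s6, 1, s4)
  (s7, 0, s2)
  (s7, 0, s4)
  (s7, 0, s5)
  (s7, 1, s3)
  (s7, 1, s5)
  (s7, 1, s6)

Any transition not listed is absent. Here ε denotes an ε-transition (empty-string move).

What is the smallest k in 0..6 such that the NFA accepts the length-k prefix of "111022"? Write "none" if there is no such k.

Start in {s1}.
Read '1': s1→{s6}; now {s6}.
None of the earlier sets intersect F, but {s6} does.

1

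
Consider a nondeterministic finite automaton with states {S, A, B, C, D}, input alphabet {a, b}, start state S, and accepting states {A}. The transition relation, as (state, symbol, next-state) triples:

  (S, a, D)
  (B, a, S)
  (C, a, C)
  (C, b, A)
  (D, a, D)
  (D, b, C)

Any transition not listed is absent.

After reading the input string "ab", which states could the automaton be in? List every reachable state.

{C}

Start in {S}.
Read 'a': {S} → {D}.
Read 'b': {D} → {C}.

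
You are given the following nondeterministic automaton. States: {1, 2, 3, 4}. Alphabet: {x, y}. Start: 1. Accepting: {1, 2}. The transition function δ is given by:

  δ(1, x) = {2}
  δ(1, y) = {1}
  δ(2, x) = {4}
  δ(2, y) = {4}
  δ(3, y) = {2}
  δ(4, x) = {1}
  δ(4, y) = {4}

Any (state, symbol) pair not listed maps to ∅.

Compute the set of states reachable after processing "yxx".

{4}

Start in {1}.
Read 'y': 1→{1}; now {1}.
Read 'x': 1→{2}; now {2}.
Read 'x': 2→{4}; now {4}.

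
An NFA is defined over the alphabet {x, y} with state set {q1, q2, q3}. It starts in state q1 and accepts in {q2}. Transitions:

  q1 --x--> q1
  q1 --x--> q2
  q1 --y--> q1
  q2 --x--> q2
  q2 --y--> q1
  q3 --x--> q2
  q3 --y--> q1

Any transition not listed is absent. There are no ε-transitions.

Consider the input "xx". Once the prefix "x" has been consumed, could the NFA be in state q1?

Start in {q1}.
Read 'x': {q1} → {q1, q2}.
State q1 is in {q1, q2}.

Yes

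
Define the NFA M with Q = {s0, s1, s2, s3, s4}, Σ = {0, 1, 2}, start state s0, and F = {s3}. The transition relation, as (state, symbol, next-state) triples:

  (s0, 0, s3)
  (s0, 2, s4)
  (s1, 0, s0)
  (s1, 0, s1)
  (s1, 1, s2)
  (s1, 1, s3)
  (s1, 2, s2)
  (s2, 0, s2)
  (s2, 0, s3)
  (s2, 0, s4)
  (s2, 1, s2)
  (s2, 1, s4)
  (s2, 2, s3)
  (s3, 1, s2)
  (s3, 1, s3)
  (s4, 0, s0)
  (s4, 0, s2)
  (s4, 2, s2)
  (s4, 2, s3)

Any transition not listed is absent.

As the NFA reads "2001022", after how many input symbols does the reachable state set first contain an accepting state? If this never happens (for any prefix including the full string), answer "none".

3

Start in {s0}.
Read '2': {s0} → {s4}.
Read '0': {s4} → {s0, s2}.
Read '0': {s0, s2} → {s2, s3, s4}.
None of the earlier sets intersect F, but {s2, s3, s4} does.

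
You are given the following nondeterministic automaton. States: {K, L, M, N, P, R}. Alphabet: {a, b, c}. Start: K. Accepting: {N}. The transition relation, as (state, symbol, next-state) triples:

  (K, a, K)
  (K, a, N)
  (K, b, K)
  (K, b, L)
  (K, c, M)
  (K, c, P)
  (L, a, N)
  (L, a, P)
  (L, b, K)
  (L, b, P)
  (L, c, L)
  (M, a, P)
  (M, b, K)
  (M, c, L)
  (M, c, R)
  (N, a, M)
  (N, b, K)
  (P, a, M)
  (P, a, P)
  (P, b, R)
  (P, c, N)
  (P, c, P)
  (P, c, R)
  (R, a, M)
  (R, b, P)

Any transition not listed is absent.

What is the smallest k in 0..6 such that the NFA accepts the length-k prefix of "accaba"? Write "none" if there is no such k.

Start in {K}.
Read 'a': K→{K, N}; now {K, N}.
None of the earlier sets intersect F, but {K, N} does.

1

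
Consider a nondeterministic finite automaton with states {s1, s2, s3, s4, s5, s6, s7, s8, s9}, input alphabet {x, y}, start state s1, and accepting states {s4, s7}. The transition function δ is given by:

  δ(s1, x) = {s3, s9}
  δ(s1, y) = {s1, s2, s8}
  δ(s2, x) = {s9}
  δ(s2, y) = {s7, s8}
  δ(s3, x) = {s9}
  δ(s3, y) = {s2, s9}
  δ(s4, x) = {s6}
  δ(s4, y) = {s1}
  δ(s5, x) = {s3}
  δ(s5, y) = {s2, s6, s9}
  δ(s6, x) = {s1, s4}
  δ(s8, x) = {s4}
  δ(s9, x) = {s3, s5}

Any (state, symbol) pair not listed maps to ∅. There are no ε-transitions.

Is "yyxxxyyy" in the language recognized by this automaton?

Yes

Start in {s1}.
Read 'y': {s1} → {s1, s2, s8}.
Read 'y': {s1, s2, s8} → {s1, s2, s7, s8}.
Read 'x': {s1, s2, s7, s8} → {s3, s4, s9}.
Read 'x': {s3, s4, s9} → {s3, s5, s6, s9}.
Read 'x': {s3, s5, s6, s9} → {s1, s3, s4, s5, s9}.
Read 'y': {s1, s3, s4, s5, s9} → {s1, s2, s6, s8, s9}.
Read 'y': {s1, s2, s6, s8, s9} → {s1, s2, s7, s8}.
Read 'y': {s1, s2, s7, s8} → {s1, s2, s7, s8}.
The final set {s1, s2, s7, s8} contains the accepting state s7.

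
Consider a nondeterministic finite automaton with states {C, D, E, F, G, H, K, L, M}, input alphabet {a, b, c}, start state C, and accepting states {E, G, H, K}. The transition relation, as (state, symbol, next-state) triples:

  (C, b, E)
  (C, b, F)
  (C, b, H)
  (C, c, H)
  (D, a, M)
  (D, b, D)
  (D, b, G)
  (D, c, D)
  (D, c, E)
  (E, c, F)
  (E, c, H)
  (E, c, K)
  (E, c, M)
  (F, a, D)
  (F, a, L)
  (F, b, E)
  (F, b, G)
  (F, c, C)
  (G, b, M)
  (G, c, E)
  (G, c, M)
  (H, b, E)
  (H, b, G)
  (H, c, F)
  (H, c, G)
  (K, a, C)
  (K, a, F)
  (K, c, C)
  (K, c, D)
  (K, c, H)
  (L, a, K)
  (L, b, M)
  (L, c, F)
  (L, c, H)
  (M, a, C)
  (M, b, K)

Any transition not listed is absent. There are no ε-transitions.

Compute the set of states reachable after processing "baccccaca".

Start in {C}.
Read 'b': {C} → {E, F, H}.
Read 'a': {E, F, H} → {D, L}.
Read 'c': {D, L} → {D, E, F, H}.
Read 'c': {D, E, F, H} → {C, D, E, F, G, H, K, M}.
Read 'c': {C, D, E, F, G, H, K, M} → {C, D, E, F, G, H, K, M}.
Read 'c': {C, D, E, F, G, H, K, M} → {C, D, E, F, G, H, K, M}.
Read 'a': {C, D, E, F, G, H, K, M} → {C, D, F, L, M}.
Read 'c': {C, D, F, L, M} → {C, D, E, F, H}.
Read 'a': {C, D, E, F, H} → {D, L, M}.

{D, L, M}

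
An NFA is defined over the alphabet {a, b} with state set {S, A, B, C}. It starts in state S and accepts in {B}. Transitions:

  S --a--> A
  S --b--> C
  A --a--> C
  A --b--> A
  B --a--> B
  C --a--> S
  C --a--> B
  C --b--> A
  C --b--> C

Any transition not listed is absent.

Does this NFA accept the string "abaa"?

Yes

Start in {S}.
Read 'a': S→{A}; now {A}.
Read 'b': A→{A}; now {A}.
Read 'a': A→{C}; now {C}.
Read 'a': C→{S, B}; now {S, B}.
The final set {S, B} contains the accepting state B.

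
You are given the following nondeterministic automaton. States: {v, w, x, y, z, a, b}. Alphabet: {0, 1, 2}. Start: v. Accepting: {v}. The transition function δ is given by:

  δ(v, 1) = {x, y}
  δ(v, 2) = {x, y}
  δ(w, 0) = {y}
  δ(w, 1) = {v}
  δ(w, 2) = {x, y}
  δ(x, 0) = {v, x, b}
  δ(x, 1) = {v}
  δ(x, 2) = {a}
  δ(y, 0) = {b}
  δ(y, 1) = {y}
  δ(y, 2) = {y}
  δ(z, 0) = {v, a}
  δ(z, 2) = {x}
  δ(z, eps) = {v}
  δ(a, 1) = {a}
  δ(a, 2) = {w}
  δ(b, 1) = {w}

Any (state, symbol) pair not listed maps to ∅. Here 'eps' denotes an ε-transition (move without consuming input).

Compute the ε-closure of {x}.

{x}

Begin with {x}.
No ε-moves leave this set, so the closure equals the set itself.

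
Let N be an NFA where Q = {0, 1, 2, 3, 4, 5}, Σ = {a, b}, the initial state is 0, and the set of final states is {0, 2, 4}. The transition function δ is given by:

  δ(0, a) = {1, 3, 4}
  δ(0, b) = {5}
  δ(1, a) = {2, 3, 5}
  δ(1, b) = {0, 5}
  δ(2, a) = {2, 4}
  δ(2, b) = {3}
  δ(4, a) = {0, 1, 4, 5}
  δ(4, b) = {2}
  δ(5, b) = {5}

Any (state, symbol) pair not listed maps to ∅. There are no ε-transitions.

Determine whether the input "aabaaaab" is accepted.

Yes

Start in {0}.
Read 'a': 0→{1, 3, 4}; now {1, 3, 4}.
Read 'a': 1→{2, 3, 5}, 3→∅, 4→{0, 1, 4, 5}; now {0, 1, 2, 3, 4, 5}.
Read 'b': 0→{5}, 1→{0, 5}, 2→{3}, 3→∅, 4→{2}, 5→{5}; now {0, 2, 3, 5}.
Read 'a': 0→{1, 3, 4}, 2→{2, 4}, 3→∅, 5→∅; now {1, 2, 3, 4}.
Read 'a': 1→{2, 3, 5}, 2→{2, 4}, 3→∅, 4→{0, 1, 4, 5}; now {0, 1, 2, 3, 4, 5}.
Read 'a': 0→{1, 3, 4}, 1→{2, 3, 5}, 2→{2, 4}, 3→∅, 4→{0, 1, 4, 5}, 5→∅; now {0, 1, 2, 3, 4, 5}.
Read 'a': 0→{1, 3, 4}, 1→{2, 3, 5}, 2→{2, 4}, 3→∅, 4→{0, 1, 4, 5}, 5→∅; now {0, 1, 2, 3, 4, 5}.
Read 'b': 0→{5}, 1→{0, 5}, 2→{3}, 3→∅, 4→{2}, 5→{5}; now {0, 2, 3, 5}.
The final set {0, 2, 3, 5} contains the accepting states 0, 2.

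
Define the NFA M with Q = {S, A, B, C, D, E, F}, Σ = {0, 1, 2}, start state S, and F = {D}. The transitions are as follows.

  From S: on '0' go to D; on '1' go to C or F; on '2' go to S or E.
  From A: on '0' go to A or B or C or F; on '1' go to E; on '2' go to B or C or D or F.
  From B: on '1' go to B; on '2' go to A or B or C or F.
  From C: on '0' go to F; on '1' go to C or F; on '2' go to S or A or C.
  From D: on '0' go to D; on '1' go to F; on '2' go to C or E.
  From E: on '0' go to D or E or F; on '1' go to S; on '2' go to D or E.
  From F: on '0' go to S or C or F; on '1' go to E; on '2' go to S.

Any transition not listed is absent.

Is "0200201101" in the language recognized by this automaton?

No

Start in {S}.
Read '0': S→{D}; now {D}.
Read '2': D→{C, E}; now {C, E}.
Read '0': C→{F}, E→{D, E, F}; now {D, E, F}.
Read '0': D→{D}, E→{D, E, F}, F→{S, C, F}; now {S, C, D, E, F}.
Read '2': S→{S, E}, C→{S, A, C}, D→{C, E}, E→{D, E}, F→{S}; now {S, A, C, D, E}.
Read '0': S→{D}, A→{A, B, C, F}, C→{F}, D→{D}, E→{D, E, F}; now {A, B, C, D, E, F}.
Read '1': A→{E}, B→{B}, C→{C, F}, D→{F}, E→{S}, F→{E}; now {S, B, C, E, F}.
Read '1': S→{C, F}, B→{B}, C→{C, F}, E→{S}, F→{E}; now {S, B, C, E, F}.
Read '0': S→{D}, B→∅, C→{F}, E→{D, E, F}, F→{S, C, F}; now {S, C, D, E, F}.
Read '1': S→{C, F}, C→{C, F}, D→{F}, E→{S}, F→{E}; now {S, C, E, F}.
The final set {S, C, E, F} contains no accepting state.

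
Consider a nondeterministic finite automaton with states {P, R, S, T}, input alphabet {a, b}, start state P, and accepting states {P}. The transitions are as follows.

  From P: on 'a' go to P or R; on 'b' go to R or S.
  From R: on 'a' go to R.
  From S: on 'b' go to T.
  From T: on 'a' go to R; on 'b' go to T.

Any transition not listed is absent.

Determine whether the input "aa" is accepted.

Yes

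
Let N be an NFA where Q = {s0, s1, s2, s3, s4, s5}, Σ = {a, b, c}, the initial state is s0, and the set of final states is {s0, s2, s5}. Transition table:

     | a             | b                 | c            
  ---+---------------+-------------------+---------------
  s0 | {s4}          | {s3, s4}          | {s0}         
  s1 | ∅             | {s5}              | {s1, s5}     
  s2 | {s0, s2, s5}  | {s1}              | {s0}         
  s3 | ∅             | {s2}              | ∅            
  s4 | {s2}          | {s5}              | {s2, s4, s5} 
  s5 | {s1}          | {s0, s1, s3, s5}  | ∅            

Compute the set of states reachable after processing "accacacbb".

Start in {s0}.
Read 'a': {s0} → {s4}.
Read 'c': {s4} → {s2, s4, s5}.
Read 'c': {s2, s4, s5} → {s0, s2, s4, s5}.
Read 'a': {s0, s2, s4, s5} → {s0, s1, s2, s4, s5}.
Read 'c': {s0, s1, s2, s4, s5} → {s0, s1, s2, s4, s5}.
Read 'a': {s0, s1, s2, s4, s5} → {s0, s1, s2, s4, s5}.
Read 'c': {s0, s1, s2, s4, s5} → {s0, s1, s2, s4, s5}.
Read 'b': {s0, s1, s2, s4, s5} → {s0, s1, s3, s4, s5}.
Read 'b': {s0, s1, s3, s4, s5} → {s0, s1, s2, s3, s4, s5}.

{s0, s1, s2, s3, s4, s5}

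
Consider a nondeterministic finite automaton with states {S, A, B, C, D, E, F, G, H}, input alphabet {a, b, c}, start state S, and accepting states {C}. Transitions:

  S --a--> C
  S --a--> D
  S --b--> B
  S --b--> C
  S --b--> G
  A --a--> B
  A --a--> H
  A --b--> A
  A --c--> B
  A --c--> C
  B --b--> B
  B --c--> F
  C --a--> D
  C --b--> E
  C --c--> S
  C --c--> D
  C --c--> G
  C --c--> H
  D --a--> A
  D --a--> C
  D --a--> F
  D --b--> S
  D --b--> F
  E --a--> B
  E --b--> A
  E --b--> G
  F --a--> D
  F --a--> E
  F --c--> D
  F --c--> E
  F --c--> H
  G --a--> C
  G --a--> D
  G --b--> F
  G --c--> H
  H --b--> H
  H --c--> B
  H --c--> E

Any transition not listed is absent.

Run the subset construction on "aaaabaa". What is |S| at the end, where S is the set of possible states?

Start in {S}.
Read 'a': {S} → {C, D}.
Read 'a': {C, D} → {A, C, D, F}.
Read 'a': {A, C, D, F} → {A, B, C, D, E, F, H}.
Read 'a': {A, B, C, D, E, F, H} → {A, B, C, D, E, F, H}.
Read 'b': {A, B, C, D, E, F, H} → {S, A, B, E, F, G, H}.
Read 'a': {S, A, B, E, F, G, H} → {B, C, D, E, H}.
Read 'a': {B, C, D, E, H} → {A, B, C, D, F}.
That set has 5 states.

5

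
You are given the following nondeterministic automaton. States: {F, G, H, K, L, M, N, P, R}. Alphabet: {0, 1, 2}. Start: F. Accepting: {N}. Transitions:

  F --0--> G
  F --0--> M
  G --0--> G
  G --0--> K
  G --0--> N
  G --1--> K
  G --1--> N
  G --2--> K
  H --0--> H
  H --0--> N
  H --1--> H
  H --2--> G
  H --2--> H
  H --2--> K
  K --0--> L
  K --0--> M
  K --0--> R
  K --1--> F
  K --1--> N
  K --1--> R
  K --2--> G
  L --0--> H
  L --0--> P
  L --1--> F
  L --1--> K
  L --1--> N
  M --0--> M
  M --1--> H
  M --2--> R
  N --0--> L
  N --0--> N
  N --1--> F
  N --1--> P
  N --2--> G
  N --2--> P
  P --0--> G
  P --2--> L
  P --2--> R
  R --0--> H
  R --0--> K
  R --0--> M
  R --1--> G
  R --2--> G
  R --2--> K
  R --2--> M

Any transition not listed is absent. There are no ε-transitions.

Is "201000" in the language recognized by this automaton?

Start in {F}.
Read '2': {F} → ∅.
The set is empty and remains empty for the remaining 5 symbols.
The final set ∅ contains no accepting state.

No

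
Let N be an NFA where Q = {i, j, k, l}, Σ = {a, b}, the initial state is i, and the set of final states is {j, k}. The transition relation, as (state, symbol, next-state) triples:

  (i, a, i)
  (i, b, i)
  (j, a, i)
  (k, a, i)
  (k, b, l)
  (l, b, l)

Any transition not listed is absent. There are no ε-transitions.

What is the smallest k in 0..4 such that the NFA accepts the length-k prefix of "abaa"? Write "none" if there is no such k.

none

Start in {i}.
Read 'a': i→{i}; now {i}.
Read 'b': i→{i}; now {i}.
Read 'a': i→{i}; now {i}.
Read 'a': i→{i}; now {i}.
No reachable set along the way intersects F.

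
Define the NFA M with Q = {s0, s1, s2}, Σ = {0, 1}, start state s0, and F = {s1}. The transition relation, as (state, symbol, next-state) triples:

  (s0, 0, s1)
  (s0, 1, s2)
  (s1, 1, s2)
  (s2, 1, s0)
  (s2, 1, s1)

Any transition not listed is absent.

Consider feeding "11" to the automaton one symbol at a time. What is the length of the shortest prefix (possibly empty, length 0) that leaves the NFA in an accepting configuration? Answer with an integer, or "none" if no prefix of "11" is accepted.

2

Start in {s0}.
Read '1': s0→{s2}; now {s2}.
Read '1': s2→{s0, s1}; now {s0, s1}.
None of the earlier sets intersect F, but {s0, s1} does.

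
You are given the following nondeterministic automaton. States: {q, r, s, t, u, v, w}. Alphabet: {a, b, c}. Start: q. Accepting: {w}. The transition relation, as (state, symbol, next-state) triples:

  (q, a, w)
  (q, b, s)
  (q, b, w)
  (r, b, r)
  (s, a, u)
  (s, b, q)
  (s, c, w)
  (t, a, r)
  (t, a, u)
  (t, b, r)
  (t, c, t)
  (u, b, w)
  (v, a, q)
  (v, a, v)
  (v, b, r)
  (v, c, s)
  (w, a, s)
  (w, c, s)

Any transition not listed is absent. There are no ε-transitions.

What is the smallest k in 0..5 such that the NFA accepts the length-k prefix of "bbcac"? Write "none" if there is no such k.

Start in {q}.
Read 'b': {q} → {s, w}.
None of the earlier sets intersect F, but {s, w} does.

1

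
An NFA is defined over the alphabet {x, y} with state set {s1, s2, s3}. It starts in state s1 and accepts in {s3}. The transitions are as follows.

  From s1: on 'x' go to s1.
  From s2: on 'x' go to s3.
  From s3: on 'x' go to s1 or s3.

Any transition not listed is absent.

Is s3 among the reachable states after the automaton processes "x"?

No

Start in {s1}.
Read 'x': s1→{s1}; now {s1}.
State s3 is not in {s1}.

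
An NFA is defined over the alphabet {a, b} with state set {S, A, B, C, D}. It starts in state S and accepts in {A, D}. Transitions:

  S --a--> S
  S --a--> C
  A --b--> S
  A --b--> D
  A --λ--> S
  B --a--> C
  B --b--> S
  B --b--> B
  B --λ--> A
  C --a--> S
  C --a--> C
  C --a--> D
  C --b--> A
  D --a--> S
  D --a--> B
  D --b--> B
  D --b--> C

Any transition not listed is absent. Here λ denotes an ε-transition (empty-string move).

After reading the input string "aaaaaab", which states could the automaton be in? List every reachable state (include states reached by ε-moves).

Start in {S}.
Read 'a': S→{S, C}; now {S, C}.
Read 'a': S→{S, C}, C→{S, C, D}; now {S, C, D}.
Read 'a': S→{S, C}, C→{S, C, D}, D→{S, B}; union {S, B, C, D}; ε-closure = {S, A, B, C, D}.
Read 'a': S→{S, C}, A→∅, B→{C}, C→{S, C, D}, D→{S, B}; union {S, B, C, D}; ε-closure = {S, A, B, C, D}.
Read 'a': S→{S, C}, A→∅, B→{C}, C→{S, C, D}, D→{S, B}; union {S, B, C, D}; ε-closure = {S, A, B, C, D}.
Read 'a': S→{S, C}, A→∅, B→{C}, C→{S, C, D}, D→{S, B}; union {S, B, C, D}; ε-closure = {S, A, B, C, D}.
Read 'b': S→∅, A→{S, D}, B→{S, B}, C→{A}, D→{B, C}; now {S, A, B, C, D}.

{S, A, B, C, D}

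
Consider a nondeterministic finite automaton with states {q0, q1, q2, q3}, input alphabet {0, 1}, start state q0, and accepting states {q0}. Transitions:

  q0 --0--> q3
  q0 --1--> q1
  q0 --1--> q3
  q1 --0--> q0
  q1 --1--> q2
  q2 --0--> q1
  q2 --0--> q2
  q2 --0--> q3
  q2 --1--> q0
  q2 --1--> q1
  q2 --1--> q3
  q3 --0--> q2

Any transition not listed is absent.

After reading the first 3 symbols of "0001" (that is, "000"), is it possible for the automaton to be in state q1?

Start in {q0}.
Read '0': {q0} → {q3}.
Read '0': {q3} → {q2}.
Read '0': {q2} → {q1, q2, q3}.
State q1 is in {q1, q2, q3}.

Yes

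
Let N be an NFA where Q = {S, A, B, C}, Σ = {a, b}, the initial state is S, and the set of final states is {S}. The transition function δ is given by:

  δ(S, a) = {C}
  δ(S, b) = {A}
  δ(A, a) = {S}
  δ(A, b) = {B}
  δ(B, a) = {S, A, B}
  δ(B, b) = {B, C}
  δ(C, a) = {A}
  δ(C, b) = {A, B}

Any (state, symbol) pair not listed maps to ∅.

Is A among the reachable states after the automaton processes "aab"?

No

Start in {S}.
Read 'a': {S} → {C}.
Read 'a': {C} → {A}.
Read 'b': {A} → {B}.
State A is not in {B}.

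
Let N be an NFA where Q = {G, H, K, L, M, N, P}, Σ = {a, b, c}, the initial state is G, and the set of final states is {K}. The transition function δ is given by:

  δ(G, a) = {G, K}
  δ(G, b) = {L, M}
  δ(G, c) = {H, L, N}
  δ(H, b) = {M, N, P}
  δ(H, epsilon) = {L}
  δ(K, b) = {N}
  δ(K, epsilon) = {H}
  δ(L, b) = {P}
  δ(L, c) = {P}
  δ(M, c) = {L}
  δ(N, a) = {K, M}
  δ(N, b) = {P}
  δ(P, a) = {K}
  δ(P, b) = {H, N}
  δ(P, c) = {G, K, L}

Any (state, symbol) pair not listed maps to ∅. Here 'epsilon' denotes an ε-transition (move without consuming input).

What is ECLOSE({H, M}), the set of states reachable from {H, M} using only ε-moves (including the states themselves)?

{H, L, M}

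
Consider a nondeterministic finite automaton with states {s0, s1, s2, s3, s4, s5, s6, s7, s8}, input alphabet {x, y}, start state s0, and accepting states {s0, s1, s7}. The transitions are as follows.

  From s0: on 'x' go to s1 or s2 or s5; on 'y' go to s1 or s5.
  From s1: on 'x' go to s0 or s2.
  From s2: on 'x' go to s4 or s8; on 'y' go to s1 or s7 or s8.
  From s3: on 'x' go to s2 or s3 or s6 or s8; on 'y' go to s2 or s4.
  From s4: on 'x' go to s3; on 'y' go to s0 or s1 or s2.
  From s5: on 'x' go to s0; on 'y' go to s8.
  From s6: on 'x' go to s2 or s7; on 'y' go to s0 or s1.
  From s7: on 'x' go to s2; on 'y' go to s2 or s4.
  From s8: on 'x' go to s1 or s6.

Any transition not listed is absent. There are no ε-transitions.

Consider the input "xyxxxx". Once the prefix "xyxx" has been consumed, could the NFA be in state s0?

Yes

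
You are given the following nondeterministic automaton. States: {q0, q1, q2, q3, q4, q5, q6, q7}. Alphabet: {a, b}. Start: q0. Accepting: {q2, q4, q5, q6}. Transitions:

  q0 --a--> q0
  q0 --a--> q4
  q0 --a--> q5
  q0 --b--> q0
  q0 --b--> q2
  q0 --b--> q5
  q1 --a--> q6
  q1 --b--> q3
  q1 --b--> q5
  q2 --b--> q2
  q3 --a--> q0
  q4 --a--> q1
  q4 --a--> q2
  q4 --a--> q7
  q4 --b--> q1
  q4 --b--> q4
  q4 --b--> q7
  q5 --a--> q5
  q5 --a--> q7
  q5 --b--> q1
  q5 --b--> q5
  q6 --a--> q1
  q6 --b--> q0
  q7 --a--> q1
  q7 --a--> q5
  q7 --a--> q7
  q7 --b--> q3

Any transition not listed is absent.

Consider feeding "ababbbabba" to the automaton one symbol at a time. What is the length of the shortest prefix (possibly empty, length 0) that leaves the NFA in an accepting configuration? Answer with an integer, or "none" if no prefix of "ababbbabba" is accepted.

1

Start in {q0}.
Read 'a': q0→{q0, q4, q5}; now {q0, q4, q5}.
None of the earlier sets intersect F, but {q0, q4, q5} does.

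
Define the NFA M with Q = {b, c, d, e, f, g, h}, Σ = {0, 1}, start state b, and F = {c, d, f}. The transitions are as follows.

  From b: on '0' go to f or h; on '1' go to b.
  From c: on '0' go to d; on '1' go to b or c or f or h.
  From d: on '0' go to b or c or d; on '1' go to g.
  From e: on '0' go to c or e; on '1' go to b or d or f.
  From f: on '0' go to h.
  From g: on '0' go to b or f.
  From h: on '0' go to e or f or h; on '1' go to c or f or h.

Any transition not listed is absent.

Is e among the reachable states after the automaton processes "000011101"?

No

Start in {b}.
Read '0': {b} → {f, h}.
Read '0': {f, h} → {e, f, h}.
Read '0': {e, f, h} → {c, e, f, h}.
Read '0': {c, e, f, h} → {c, d, e, f, h}.
Read '1': {c, d, e, f, h} → {b, c, d, f, g, h}.
Read '1': {b, c, d, f, g, h} → {b, c, f, g, h}.
Read '1': {b, c, f, g, h} → {b, c, f, h}.
Read '0': {b, c, f, h} → {d, e, f, h}.
Read '1': {d, e, f, h} → {b, c, d, f, g, h}.
State e is not in {b, c, d, f, g, h}.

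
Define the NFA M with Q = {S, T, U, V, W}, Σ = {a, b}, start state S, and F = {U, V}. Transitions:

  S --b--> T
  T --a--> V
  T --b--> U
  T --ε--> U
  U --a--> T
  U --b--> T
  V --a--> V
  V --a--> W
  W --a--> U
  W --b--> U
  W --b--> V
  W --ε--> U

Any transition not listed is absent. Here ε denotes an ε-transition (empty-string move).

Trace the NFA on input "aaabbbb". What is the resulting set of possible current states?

∅

Start in {S}.
Read 'a': S→∅; now ∅.
The set is empty and remains empty for the remaining 6 symbols.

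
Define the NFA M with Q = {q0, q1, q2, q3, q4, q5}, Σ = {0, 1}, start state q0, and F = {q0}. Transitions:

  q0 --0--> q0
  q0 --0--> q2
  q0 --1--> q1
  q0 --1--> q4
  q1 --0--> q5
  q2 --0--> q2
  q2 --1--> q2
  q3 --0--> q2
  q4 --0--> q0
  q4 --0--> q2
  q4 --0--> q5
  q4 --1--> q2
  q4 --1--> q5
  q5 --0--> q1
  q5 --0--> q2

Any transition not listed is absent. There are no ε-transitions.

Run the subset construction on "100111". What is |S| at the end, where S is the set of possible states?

1

Start in {q0}.
Read '1': q0→{q1, q4}; now {q1, q4}.
Read '0': q1→{q5}, q4→{q0, q2, q5}; now {q0, q2, q5}.
Read '0': q0→{q0, q2}, q2→{q2}, q5→{q1, q2}; now {q0, q1, q2}.
Read '1': q0→{q1, q4}, q1→∅, q2→{q2}; now {q1, q2, q4}.
Read '1': q1→∅, q2→{q2}, q4→{q2, q5}; now {q2, q5}.
Read '1': q2→{q2}, q5→∅; now {q2}.
That set has 1 state.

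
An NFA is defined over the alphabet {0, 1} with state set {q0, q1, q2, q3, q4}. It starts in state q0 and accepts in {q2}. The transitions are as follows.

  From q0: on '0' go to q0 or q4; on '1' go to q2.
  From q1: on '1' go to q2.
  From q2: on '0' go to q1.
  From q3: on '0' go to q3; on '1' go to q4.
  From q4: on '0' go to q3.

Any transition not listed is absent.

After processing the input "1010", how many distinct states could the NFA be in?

1

Start in {q0}.
Read '1': q0→{q2}; now {q2}.
Read '0': q2→{q1}; now {q1}.
Read '1': q1→{q2}; now {q2}.
Read '0': q2→{q1}; now {q1}.
That set has 1 state.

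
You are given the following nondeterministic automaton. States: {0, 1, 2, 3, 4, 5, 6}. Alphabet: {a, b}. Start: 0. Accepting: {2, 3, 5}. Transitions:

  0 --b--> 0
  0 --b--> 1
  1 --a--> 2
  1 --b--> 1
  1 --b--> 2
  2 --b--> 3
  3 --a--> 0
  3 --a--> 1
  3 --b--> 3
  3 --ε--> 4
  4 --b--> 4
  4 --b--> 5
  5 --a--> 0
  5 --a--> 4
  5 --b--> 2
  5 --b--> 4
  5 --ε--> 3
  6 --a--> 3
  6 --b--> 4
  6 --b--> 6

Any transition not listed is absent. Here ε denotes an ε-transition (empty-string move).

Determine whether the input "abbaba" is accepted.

No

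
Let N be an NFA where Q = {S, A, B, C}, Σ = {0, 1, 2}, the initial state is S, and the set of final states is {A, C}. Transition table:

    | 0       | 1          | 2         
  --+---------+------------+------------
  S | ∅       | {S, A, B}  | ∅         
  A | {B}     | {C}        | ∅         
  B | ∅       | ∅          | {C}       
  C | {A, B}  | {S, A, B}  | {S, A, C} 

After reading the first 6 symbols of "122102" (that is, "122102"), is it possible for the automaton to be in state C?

Start in {S}.
Read '1': S→{S, A, B}; now {S, A, B}.
Read '2': S→∅, A→∅, B→{C}; now {C}.
Read '2': C→{S, A, C}; now {S, A, C}.
Read '1': S→{S, A, B}, A→{C}, C→{S, A, B}; now {S, A, B, C}.
Read '0': S→∅, A→{B}, B→∅, C→{A, B}; now {A, B}.
Read '2': A→∅, B→{C}; now {C}.
State C is in {C}.

Yes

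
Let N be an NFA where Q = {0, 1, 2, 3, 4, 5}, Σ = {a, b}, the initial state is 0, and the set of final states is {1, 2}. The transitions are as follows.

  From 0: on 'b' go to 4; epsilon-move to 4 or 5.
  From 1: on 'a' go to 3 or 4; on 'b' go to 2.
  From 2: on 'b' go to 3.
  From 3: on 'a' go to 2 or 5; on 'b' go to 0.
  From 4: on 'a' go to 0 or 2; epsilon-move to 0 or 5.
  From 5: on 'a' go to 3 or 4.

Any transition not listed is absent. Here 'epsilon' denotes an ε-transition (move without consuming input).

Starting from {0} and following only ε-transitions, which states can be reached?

Begin with {0}.
ε-move 0 → 4; add 4.
ε-move 0 → 5; add 5.

{0, 4, 5}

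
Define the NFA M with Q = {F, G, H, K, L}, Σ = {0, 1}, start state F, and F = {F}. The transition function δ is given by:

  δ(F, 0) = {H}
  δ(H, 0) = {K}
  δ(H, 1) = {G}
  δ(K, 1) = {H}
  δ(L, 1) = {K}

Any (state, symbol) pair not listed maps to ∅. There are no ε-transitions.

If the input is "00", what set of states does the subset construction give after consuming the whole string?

Start in {F}.
Read '0': F→{H}; now {H}.
Read '0': H→{K}; now {K}.

{K}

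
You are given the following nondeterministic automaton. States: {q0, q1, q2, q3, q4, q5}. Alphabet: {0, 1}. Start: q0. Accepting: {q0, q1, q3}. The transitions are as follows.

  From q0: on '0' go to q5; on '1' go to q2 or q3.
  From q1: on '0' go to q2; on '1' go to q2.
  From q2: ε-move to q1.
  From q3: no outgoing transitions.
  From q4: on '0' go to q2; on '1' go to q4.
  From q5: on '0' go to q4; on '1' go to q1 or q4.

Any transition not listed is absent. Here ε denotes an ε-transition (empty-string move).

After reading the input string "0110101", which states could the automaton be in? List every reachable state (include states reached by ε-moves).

{q1, q2}

Start in {q0}.
Read '0': q0→{q5}; now {q5}.
Read '1': q5→{q1, q4}; now {q1, q4}.
Read '1': q1→{q2}, q4→{q4}; union {q2, q4}; ε-closure = {q1, q2, q4}.
Read '0': q1→{q2}, q2→∅, q4→{q2}; union {q2}; ε-closure = {q1, q2}.
Read '1': q1→{q2}, q2→∅; union {q2}; ε-closure = {q1, q2}.
Read '0': q1→{q2}, q2→∅; union {q2}; ε-closure = {q1, q2}.
Read '1': q1→{q2}, q2→∅; union {q2}; ε-closure = {q1, q2}.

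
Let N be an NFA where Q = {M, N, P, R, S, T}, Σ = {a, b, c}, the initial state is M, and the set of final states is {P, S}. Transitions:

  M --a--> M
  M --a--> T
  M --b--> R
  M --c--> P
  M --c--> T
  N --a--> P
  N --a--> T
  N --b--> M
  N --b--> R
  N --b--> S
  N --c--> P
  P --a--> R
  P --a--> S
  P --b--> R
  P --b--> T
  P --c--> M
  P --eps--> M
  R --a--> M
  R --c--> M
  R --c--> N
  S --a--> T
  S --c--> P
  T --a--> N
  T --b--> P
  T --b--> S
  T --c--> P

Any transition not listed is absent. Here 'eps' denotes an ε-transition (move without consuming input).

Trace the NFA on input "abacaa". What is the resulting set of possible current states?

Start in {M}.
Read 'a': M→{M, T}; now {M, T}.
Read 'b': M→{R}, T→{P, S}; union {P, R, S}; ε-closure = {M, P, R, S}.
Read 'a': M→{M, T}, P→{R, S}, R→{M}, S→{T}; now {M, R, S, T}.
Read 'c': M→{P, T}, R→{M, N}, S→{P}, T→{P}; now {M, N, P, T}.
Read 'a': M→{M, T}, N→{P, T}, P→{R, S}, T→{N}; now {M, N, P, R, S, T}.
Read 'a': M→{M, T}, N→{P, T}, P→{R, S}, R→{M}, S→{T}, T→{N}; now {M, N, P, R, S, T}.

{M, N, P, R, S, T}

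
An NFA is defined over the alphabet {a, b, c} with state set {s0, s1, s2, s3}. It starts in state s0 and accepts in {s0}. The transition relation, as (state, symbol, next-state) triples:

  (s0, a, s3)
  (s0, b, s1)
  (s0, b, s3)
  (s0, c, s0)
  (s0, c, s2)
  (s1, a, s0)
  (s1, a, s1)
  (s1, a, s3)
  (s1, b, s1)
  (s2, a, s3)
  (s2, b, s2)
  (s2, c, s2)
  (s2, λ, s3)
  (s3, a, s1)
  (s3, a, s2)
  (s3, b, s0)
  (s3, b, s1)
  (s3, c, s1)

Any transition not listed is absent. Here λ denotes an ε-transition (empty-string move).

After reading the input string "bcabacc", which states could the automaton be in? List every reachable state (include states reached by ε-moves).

Start in {s0}.
Read 'b': {s0} → {s1, s3}.
Read 'c': {s1, s3} → {s1}.
Read 'a': {s1} → {s0, s1, s3}.
Read 'b': {s0, s1, s3} → {s0, s1, s3}.
Read 'a': {s0, s1, s3} → {s0, s1, s2, s3}.
Read 'c': {s0, s1, s2, s3} → {s0, s1, s2, s3}.
Read 'c': {s0, s1, s2, s3} → {s0, s1, s2, s3}.

{s0, s1, s2, s3}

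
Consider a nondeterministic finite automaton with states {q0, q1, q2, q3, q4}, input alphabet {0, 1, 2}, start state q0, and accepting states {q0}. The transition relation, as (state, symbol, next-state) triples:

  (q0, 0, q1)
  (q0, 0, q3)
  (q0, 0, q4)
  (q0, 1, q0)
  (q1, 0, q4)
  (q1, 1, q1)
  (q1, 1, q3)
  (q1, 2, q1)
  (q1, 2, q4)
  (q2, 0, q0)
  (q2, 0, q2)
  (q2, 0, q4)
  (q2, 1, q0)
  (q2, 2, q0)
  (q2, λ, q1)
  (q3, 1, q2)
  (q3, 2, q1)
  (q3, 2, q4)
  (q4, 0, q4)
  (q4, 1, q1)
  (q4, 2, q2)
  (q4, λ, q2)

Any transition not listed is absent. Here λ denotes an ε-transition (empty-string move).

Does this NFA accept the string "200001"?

No

Start in {q0}.
Read '2': {q0} → ∅.
The set is empty and remains empty for the remaining 5 symbols.
The final set ∅ contains no accepting state.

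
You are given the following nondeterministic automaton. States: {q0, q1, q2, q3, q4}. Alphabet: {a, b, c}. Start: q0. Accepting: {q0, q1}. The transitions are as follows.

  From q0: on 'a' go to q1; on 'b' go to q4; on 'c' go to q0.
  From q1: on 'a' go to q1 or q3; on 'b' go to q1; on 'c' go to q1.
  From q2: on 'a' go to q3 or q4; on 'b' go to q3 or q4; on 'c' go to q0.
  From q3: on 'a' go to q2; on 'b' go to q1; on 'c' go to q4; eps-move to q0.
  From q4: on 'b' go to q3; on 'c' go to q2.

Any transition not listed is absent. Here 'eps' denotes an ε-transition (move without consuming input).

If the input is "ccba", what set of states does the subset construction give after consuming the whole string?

Start in {q0}.
Read 'c': q0→{q0}; now {q0}.
Read 'c': q0→{q0}; now {q0}.
Read 'b': q0→{q4}; now {q4}.
Read 'a': q4→∅; now ∅.

∅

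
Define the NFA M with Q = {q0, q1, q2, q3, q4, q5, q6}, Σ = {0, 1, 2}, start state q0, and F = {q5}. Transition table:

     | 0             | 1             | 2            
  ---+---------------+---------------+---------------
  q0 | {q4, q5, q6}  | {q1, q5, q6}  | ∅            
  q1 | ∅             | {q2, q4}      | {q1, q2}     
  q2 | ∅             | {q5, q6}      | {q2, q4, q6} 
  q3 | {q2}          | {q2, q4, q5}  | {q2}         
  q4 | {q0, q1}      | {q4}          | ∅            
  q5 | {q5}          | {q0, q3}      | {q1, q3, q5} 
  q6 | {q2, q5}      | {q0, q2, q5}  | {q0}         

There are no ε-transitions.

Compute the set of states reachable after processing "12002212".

{q0, q1, q2, q3, q4, q5, q6}

Start in {q0}.
Read '1': q0→{q1, q5, q6}; now {q1, q5, q6}.
Read '2': q1→{q1, q2}, q5→{q1, q3, q5}, q6→{q0}; now {q0, q1, q2, q3, q5}.
Read '0': q0→{q4, q5, q6}, q1→∅, q2→∅, q3→{q2}, q5→{q5}; now {q2, q4, q5, q6}.
Read '0': q2→∅, q4→{q0, q1}, q5→{q5}, q6→{q2, q5}; now {q0, q1, q2, q5}.
Read '2': q0→∅, q1→{q1, q2}, q2→{q2, q4, q6}, q5→{q1, q3, q5}; now {q1, q2, q3, q4, q5, q6}.
Read '2': q1→{q1, q2}, q2→{q2, q4, q6}, q3→{q2}, q4→∅, q5→{q1, q3, q5}, q6→{q0}; now {q0, q1, q2, q3, q4, q5, q6}.
Read '1': q0→{q1, q5, q6}, q1→{q2, q4}, q2→{q5, q6}, q3→{q2, q4, q5}, q4→{q4}, q5→{q0, q3}, q6→{q0, q2, q5}; now {q0, q1, q2, q3, q4, q5, q6}.
Read '2': q0→∅, q1→{q1, q2}, q2→{q2, q4, q6}, q3→{q2}, q4→∅, q5→{q1, q3, q5}, q6→{q0}; now {q0, q1, q2, q3, q4, q5, q6}.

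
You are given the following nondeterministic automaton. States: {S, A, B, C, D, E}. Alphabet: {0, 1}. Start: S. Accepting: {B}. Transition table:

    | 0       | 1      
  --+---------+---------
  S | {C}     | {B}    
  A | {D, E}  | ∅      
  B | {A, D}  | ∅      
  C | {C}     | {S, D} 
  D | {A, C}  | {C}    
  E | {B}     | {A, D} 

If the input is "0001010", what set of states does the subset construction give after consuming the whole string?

Start in {S}.
Read '0': {S} → {C}.
Read '0': {C} → {C}.
Read '0': {C} → {C}.
Read '1': {C} → {S, D}.
Read '0': {S, D} → {A, C}.
Read '1': {A, C} → {S, D}.
Read '0': {S, D} → {A, C}.

{A, C}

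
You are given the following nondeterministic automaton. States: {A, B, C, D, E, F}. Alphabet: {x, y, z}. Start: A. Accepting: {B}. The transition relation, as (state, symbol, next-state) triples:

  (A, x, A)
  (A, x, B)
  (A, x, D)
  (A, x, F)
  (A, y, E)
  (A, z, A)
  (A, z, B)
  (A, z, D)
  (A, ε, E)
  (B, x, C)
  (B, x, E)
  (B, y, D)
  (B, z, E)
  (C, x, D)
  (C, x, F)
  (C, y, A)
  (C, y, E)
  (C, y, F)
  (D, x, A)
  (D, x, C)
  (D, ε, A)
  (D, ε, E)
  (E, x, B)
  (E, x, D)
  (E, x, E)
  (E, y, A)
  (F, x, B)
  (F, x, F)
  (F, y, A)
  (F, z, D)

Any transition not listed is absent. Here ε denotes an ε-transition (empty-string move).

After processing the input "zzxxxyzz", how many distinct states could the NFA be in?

4

Start: ε-closure({A}) = {A, E}.
Read 'z': {A, E} → {A, B, D, E}.
Read 'z': {A, B, D, E} → {A, B, D, E}.
Read 'x': {A, B, D, E} → {A, B, C, D, E, F}.
Read 'x': {A, B, C, D, E, F} → {A, B, C, D, E, F}.
Read 'x': {A, B, C, D, E, F} → {A, B, C, D, E, F}.
Read 'y': {A, B, C, D, E, F} → {A, D, E, F}.
Read 'z': {A, D, E, F} → {A, B, D, E}.
Read 'z': {A, B, D, E} → {A, B, D, E}.
That set has 4 states.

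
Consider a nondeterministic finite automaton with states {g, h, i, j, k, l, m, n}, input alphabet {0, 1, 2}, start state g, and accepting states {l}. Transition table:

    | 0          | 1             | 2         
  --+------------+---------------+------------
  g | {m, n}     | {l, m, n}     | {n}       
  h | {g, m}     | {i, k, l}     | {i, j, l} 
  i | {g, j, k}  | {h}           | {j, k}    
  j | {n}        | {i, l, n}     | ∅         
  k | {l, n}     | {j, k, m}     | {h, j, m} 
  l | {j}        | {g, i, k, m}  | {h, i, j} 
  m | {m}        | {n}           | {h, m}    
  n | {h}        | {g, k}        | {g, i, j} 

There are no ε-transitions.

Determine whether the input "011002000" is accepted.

No

Start in {g}.
Read '0': {g} → {m, n}.
Read '1': {m, n} → {g, k, n}.
Read '1': {g, k, n} → {g, j, k, l, m, n}.
Read '0': {g, j, k, l, m, n} → {h, j, l, m, n}.
Read '0': {h, j, l, m, n} → {g, h, j, m, n}.
Read '2': {g, h, j, m, n} → {g, h, i, j, l, m, n}.
Read '0': {g, h, i, j, l, m, n} → {g, h, j, k, m, n}.
Read '0': {g, h, j, k, m, n} → {g, h, l, m, n}.
Read '0': {g, h, l, m, n} → {g, h, j, m, n}.
The final set {g, h, j, m, n} contains no accepting state.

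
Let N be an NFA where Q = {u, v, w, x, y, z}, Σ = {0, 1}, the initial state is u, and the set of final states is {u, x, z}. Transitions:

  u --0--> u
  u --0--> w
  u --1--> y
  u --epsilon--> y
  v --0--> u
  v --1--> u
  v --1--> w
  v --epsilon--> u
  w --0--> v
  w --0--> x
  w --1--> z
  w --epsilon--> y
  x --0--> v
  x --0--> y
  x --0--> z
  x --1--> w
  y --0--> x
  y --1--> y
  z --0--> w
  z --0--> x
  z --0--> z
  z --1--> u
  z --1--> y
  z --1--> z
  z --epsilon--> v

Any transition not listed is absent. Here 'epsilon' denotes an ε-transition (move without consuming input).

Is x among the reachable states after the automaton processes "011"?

No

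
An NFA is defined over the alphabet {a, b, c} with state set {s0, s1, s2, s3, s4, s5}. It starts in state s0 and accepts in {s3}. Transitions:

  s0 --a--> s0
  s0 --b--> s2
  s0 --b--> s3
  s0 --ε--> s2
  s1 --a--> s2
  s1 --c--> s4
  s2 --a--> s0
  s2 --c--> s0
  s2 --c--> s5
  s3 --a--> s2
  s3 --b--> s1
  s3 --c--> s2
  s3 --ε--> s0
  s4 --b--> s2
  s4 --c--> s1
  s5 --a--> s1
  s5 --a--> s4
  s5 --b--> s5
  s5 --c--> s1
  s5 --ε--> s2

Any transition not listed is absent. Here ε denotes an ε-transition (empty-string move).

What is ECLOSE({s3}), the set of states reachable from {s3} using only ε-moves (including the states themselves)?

Begin with {s3}.
ε-move s3 → s0; add s0.
ε-move s0 → s2; add s2.

{s0, s2, s3}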